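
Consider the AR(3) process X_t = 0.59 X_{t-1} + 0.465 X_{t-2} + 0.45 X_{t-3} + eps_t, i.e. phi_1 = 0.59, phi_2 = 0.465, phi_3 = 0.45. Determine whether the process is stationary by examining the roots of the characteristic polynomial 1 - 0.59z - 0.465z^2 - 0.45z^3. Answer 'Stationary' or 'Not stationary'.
\text{Not stationary}

The AR(p) characteristic polynomial is P(z) = 1 - 0.59z - 0.465z^2 - 0.45z^3.
Stationarity requires all roots to lie outside the unit circle, i.e. |z| > 1 for every root.
Degree 3: look for a simple real root z0 first, then factor out (1 - z/z0) and solve the remaining quadratic.
Testing z0 = 0.8: P(0.8) = 1 + (-0.59)(0.8) + (-0.465)(0.8)^2 + (-0.45)(0.8)^3
  = 1 + (-0.472) + (-0.2976) + (-0.2304) = 0.  So z_0 = 0.8 is a root, |z_0| = 0.8.
Divide out the factor (1 - 1.25 z) = (1 - z/z0) (since 1/z0 = 1.25):
  P(z) = (1 - 1.25 z)(1 + (0.66) z + (0.36) z^2)
  [check: z-coef 0.66 - (1.25) = -0.59; z^2-coef 0.36 - (1.25)(0.66) = -0.465; z^3-coef -(1.25)(0.36) = -0.45.]
Remaining roots from the quadratic factor 1 + (0.66) z + (0.36) z^2:
  Set 1 + (0.66) z + (0.36) z^2 = 0, i.e. a z^2 + b z + c = 0 with a = 0.36, b = 0.66, c = 1.
  Discriminant D = b^2 - 4ac = (0.66)^2 - 4*(0.36)*1 = 0.4356 - (1.44) = -1.0044.
  D < 0, so the roots are the complex-conjugate pair z = (-b +/- i sqrt(-D)) / (2a) = -0.9167 +/- 1.3919i.
  For a conjugate pair |z|^2 = z * conj(z) = (product of roots) = c/a = 1/(0.36) = 2.777778, so |z| = sqrt(2.777778) = 1.6667 for both roots.
Moduli of all roots: 0.8000, 1.6667, 1.6667.
All moduli strictly greater than 1? No.
Verdict: Not stationary.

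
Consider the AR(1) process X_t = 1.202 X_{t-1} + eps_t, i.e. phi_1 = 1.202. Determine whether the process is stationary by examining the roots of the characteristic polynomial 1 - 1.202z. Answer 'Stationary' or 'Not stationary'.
\text{Not stationary}

The AR(p) characteristic polynomial is P(z) = 1 - 1.202z.
Stationarity requires all roots to lie outside the unit circle, i.e. |z| > 1 for every root.
This is linear in z: 1 + (-1.202) z = 0  =>  z = -1/(-1.202) = 0.831947,  |z| = 0.831947.
Moduli of all roots: 0.8319.
All moduli strictly greater than 1? No.
Verdict: Not stationary.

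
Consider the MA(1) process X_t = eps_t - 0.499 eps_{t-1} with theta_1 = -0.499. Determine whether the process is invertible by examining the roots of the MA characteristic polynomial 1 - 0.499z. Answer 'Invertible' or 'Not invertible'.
\text{Invertible}

The MA(q) characteristic polynomial is P(z) = 1 - 0.499z.
Invertibility requires all roots to lie outside the unit circle, i.e. |z| > 1 for every root.
This is linear in z: 1 + (-0.499) z = 0  =>  z = -1/(-0.499) = 2.004008,  |z| = 2.004008.
Moduli of all roots: 2.0040.
All moduli strictly greater than 1? Yes.
Verdict: Invertible.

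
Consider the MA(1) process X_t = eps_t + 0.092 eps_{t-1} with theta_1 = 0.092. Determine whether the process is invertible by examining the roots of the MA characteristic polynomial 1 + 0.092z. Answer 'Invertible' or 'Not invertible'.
\text{Invertible}

The MA(q) characteristic polynomial is P(z) = 1 + 0.092z.
Invertibility requires all roots to lie outside the unit circle, i.e. |z| > 1 for every root.
This is linear in z: 1 + (0.092) z = 0  =>  z = -1/(0.092) = -10.869565,  |z| = 10.869565.
Moduli of all roots: 10.8696.
All moduli strictly greater than 1? Yes.
Verdict: Invertible.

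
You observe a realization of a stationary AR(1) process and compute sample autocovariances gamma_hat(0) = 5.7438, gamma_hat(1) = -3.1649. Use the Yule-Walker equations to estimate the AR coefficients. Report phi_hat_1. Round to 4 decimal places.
\hat\phi_{1} = -0.5510

The Yule-Walker equations for an AR(p) process read, in matrix form,
  Gamma_p phi = r_p,   with   (Gamma_p)_{ij} = gamma(|i - j|),
                       (r_p)_i = gamma(i),   i,j = 1..p.
Substitute the sample gammas (Toeplitz matrix and right-hand side of size 1):
  Gamma_p = [[5.7438]]
  r_p     = [-3.1649]
With p = 1 this is the single equation gamma(0) phi_1 = gamma(1):
  phi_hat_1 = gamma(1) / gamma(0) = -3.1649 / 5.7438 = -0.5510.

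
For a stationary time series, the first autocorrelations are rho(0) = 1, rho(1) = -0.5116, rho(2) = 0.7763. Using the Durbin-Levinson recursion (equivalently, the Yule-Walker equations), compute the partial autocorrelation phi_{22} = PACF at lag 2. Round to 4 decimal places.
\phi_{22} = 0.6970

The PACF at lag k is phi_{kk}, the last component of the solution
to the Yule-Walker system G_k phi = r_k where
  (G_k)_{ij} = rho(|i - j|), (r_k)_i = rho(i), i,j = 1..k.
Equivalently, Durbin-Levinson gives phi_{kk} iteratively:
  phi_{11} = rho(1)
  phi_{kk} = [rho(k) - sum_{j=1..k-1} phi_{k-1,j} rho(k-j)]
            / [1 - sum_{j=1..k-1} phi_{k-1,j} rho(j)],
  phi_{k,j} = phi_{k-1,j} - phi_{kk} phi_{k-1,k-j},  j = 1..k-1.
Step k = 1:
  phi_11 = rho(1) = -0.5116.
Step k = 2:
  phi_22 = [rho(2) - phi_11 rho(1)] / [1 - phi_11 rho(1)] = [0.7763 - (-0.5116)(-0.5116)] / [1 - (-0.5116)(-0.5116)]
         = 0.51456544 / 0.73826544 = 0.697.
Therefore phi_{22} = 0.6970.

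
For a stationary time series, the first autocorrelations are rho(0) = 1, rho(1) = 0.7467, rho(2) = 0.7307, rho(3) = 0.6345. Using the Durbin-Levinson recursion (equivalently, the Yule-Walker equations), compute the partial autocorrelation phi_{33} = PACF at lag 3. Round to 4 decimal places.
\phi_{33} = 0.0272

The PACF at lag k is phi_{kk}, the last component of the solution
to the Yule-Walker system G_k phi = r_k where
  (G_k)_{ij} = rho(|i - j|), (r_k)_i = rho(i), i,j = 1..k.
Equivalently, Durbin-Levinson gives phi_{kk} iteratively:
  phi_{11} = rho(1)
  phi_{kk} = [rho(k) - sum_{j=1..k-1} phi_{k-1,j} rho(k-j)]
            / [1 - sum_{j=1..k-1} phi_{k-1,j} rho(j)],
  phi_{k,j} = phi_{k-1,j} - phi_{kk} phi_{k-1,k-j},  j = 1..k-1.
Step k = 1:
  phi_11 = rho(1) = 0.7467.
Step k = 2:
  phi_22 = [rho(2) - phi_11 rho(1)] / [1 - phi_11 rho(1)] = [0.7307 - (0.7467)(0.7467)] / [1 - (0.7467)(0.7467)]
         = 0.17313911 / 0.44243911 = 0.391329.
  Update: phi_21 = phi_11 - phi_22 phi_11 = 0.7467 - (0.391329)(0.7467) = 0.454495.
Step k = 3:
  phi_33 = [rho(3) - phi_21 rho(2) - phi_22 rho(1)] / [1 - phi_21 rho(1) - phi_22 rho(2)]
    numerator   = 0.6345 - (0.454495)(0.7307) - (0.391329)(0.7467) = 0.01019547
    denominator = 1 - (0.454495)(0.7467) - (0.391329)(0.7307) = 0.37468481
  phi_33 = 0.01019547 / 0.37468481 = 0.0272.
Therefore phi_{33} = 0.0272.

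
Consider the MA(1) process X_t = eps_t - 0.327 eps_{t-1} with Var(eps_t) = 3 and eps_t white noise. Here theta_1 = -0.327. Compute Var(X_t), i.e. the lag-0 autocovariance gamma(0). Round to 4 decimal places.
\gamma(0) = 3.3208

For an MA(q) process X_t = eps_t + sum_i theta_i eps_{t-i} with
Var(eps_t) = sigma^2, the variance is
  gamma(0) = sigma^2 * (1 + sum_i theta_i^2).
  sum_i theta_i^2 = (-0.327)^2 = 0.106929.
  gamma(0) = 3 * (1 + 0.106929) = 3 * 1.106929 = 3.320787, which rounds to 3.3208.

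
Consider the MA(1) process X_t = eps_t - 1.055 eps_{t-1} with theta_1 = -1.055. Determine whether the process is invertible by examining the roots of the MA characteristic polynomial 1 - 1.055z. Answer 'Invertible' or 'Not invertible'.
\text{Not invertible}

The MA(q) characteristic polynomial is P(z) = 1 - 1.055z.
Invertibility requires all roots to lie outside the unit circle, i.e. |z| > 1 for every root.
This is linear in z: 1 + (-1.055) z = 0  =>  z = -1/(-1.055) = 0.947867,  |z| = 0.947867.
Moduli of all roots: 0.9479.
All moduli strictly greater than 1? No.
Verdict: Not invertible.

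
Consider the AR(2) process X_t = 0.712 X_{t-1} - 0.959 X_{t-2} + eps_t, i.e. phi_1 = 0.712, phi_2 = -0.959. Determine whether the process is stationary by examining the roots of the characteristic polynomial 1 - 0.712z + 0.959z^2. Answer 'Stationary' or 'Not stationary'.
\text{Stationary}

The AR(p) characteristic polynomial is P(z) = 1 - 0.712z + 0.959z^2.
Stationarity requires all roots to lie outside the unit circle, i.e. |z| > 1 for every root.
Set 1 + (-0.712) z + (0.959) z^2 = 0, i.e. a z^2 + b z + c = 0 with a = 0.959, b = -0.712, c = 1.
Discriminant D = b^2 - 4ac = (-0.712)^2 - 4*(0.959)*1 = 0.506944 - (3.836) = -3.329056.
D < 0, so the roots are the complex-conjugate pair z = (-b +/- i sqrt(-D)) / (2a) = 0.3712 +/- 0.9513i.
For a conjugate pair |z|^2 = z * conj(z) = (product of roots) = c/a = 1/(0.959) = 1.042753, so |z| = sqrt(1.042753) = 1.0212 for both roots.
Moduli of all roots: 1.0212, 1.0212.
All moduli strictly greater than 1? Yes.
Verdict: Stationary.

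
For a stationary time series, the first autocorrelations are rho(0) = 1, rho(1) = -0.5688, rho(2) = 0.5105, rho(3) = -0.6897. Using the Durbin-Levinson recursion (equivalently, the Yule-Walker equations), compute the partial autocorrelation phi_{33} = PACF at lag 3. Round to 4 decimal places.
\phi_{33} = -0.5160

The PACF at lag k is phi_{kk}, the last component of the solution
to the Yule-Walker system G_k phi = r_k where
  (G_k)_{ij} = rho(|i - j|), (r_k)_i = rho(i), i,j = 1..k.
Equivalently, Durbin-Levinson gives phi_{kk} iteratively:
  phi_{11} = rho(1)
  phi_{kk} = [rho(k) - sum_{j=1..k-1} phi_{k-1,j} rho(k-j)]
            / [1 - sum_{j=1..k-1} phi_{k-1,j} rho(j)],
  phi_{k,j} = phi_{k-1,j} - phi_{kk} phi_{k-1,k-j},  j = 1..k-1.
Step k = 1:
  phi_11 = rho(1) = -0.5688.
Step k = 2:
  phi_22 = [rho(2) - phi_11 rho(1)] / [1 - phi_11 rho(1)] = [0.5105 - (-0.5688)(-0.5688)] / [1 - (-0.5688)(-0.5688)]
         = 0.18696656 / 0.67646656 = 0.276387.
  Update: phi_21 = phi_11 - phi_22 phi_11 = -0.5688 - (0.276387)(-0.5688) = -0.411591.
Step k = 3:
  phi_33 = [rho(3) - phi_21 rho(2) - phi_22 rho(1)] / [1 - phi_21 rho(1) - phi_22 rho(2)]
    numerator   = -0.6897 - (-0.411591)(0.5105) - (0.276387)(-0.5688) = -0.32237383
    denominator = 1 - (-0.411591)(-0.5688) - (0.276387)(0.5105) = 0.62479143
  phi_33 = -0.32237383 / 0.62479143 = -0.516.
Therefore phi_{33} = -0.5160.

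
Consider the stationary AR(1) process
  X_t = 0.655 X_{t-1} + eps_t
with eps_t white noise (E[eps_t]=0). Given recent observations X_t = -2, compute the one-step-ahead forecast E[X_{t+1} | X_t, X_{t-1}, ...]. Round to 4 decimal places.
E[X_{t+1} \mid \mathcal F_t] = -1.3100

For an AR(p) model X_t = c + sum_i phi_i X_{t-i} + eps_t, the
one-step-ahead conditional mean is
  E[X_{t+1} | X_t, ...] = c + sum_i phi_i X_{t+1-i}.
Substitute known values:
  E[X_{t+1} | ...] = (0.655) * (-2)
                   = -1.3100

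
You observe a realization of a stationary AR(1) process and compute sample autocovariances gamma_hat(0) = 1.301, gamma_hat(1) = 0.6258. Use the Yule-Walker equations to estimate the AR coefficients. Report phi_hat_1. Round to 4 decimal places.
\hat\phi_{1} = 0.4810

The Yule-Walker equations for an AR(p) process read, in matrix form,
  Gamma_p phi = r_p,   with   (Gamma_p)_{ij} = gamma(|i - j|),
                       (r_p)_i = gamma(i),   i,j = 1..p.
Substitute the sample gammas (Toeplitz matrix and right-hand side of size 1):
  Gamma_p = [[1.301]]
  r_p     = [0.6258]
With p = 1 this is the single equation gamma(0) phi_1 = gamma(1):
  phi_hat_1 = gamma(1) / gamma(0) = 0.6258 / 1.301 = 0.4810.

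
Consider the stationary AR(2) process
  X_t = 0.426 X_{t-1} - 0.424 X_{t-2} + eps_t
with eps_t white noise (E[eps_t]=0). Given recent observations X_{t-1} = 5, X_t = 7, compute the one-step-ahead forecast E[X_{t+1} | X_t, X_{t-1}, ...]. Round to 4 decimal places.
E[X_{t+1} \mid \mathcal F_t] = 0.8620

For an AR(p) model X_t = c + sum_i phi_i X_{t-i} + eps_t, the
one-step-ahead conditional mean is
  E[X_{t+1} | X_t, ...] = c + sum_i phi_i X_{t+1-i}.
Substitute known values:
  E[X_{t+1} | ...] = (0.426) * (7) + (-0.424) * (5)
                   = 0.8620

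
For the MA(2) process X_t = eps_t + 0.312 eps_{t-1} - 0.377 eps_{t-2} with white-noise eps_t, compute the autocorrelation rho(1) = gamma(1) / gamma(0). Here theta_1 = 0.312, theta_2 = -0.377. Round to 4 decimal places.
\rho(1) = 0.1568

For an MA(q) process with theta_0 = 1, the autocovariance is
  gamma(k) = sigma^2 * sum_{i=0..q-k} theta_i * theta_{i+k},
and rho(k) = gamma(k) / gamma(0). Sigma^2 cancels.
  numerator   = (1)*(0.312) + (0.312)*(-0.377) = 0.194376.
  denominator = (1)^2 + (0.312)^2 + (-0.377)^2 = 1.239473.
  rho(1) = 0.194376 / 1.239473 = 0.1568.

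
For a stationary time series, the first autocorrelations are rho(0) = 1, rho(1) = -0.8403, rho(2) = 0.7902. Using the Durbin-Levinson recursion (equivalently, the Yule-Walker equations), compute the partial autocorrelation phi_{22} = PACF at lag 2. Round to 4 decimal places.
\phi_{22} = 0.2861

The PACF at lag k is phi_{kk}, the last component of the solution
to the Yule-Walker system G_k phi = r_k where
  (G_k)_{ij} = rho(|i - j|), (r_k)_i = rho(i), i,j = 1..k.
Equivalently, Durbin-Levinson gives phi_{kk} iteratively:
  phi_{11} = rho(1)
  phi_{kk} = [rho(k) - sum_{j=1..k-1} phi_{k-1,j} rho(k-j)]
            / [1 - sum_{j=1..k-1} phi_{k-1,j} rho(j)],
  phi_{k,j} = phi_{k-1,j} - phi_{kk} phi_{k-1,k-j},  j = 1..k-1.
Step k = 1:
  phi_11 = rho(1) = -0.8403.
Step k = 2:
  phi_22 = [rho(2) - phi_11 rho(1)] / [1 - phi_11 rho(1)] = [0.7902 - (-0.8403)(-0.8403)] / [1 - (-0.8403)(-0.8403)]
         = 0.08409591 / 0.29389591 = 0.2861.
Therefore phi_{22} = 0.2861.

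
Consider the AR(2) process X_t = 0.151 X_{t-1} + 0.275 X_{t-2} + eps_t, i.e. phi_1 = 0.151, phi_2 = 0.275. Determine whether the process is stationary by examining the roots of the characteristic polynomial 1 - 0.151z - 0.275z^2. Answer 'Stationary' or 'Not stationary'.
\text{Stationary}

The AR(p) characteristic polynomial is P(z) = 1 - 0.151z - 0.275z^2.
Stationarity requires all roots to lie outside the unit circle, i.e. |z| > 1 for every root.
Set 1 + (-0.151) z + (-0.275) z^2 = 0, i.e. a z^2 + b z + c = 0 with a = -0.275, b = -0.151, c = 1.
Discriminant D = b^2 - 4ac = (-0.151)^2 - 4*(-0.275)*1 = 0.022801 - (-1.1) = 1.122801.
D >= 0, so the roots are real: z = (-b +/- sqrt(D)) / (2a) = (0.151 +/- 1.059623) / (-0.55).
  z_1 = (0.151 + 1.059623) / (-0.55) = -2.2011,   |z_1| = 2.2011.
  z_2 = (0.151 - 1.059623) / (-0.55) = 1.652,   |z_2| = 1.652.
Moduli of all roots: 2.2011, 1.6520.
All moduli strictly greater than 1? Yes.
Verdict: Stationary.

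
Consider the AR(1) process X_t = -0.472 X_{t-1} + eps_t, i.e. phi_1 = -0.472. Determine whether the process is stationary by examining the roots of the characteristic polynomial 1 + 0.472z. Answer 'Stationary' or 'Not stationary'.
\text{Stationary}

The AR(p) characteristic polynomial is P(z) = 1 + 0.472z.
Stationarity requires all roots to lie outside the unit circle, i.e. |z| > 1 for every root.
This is linear in z: 1 + (0.472) z = 0  =>  z = -1/(0.472) = -2.118644,  |z| = 2.118644.
Moduli of all roots: 2.1186.
All moduli strictly greater than 1? Yes.
Verdict: Stationary.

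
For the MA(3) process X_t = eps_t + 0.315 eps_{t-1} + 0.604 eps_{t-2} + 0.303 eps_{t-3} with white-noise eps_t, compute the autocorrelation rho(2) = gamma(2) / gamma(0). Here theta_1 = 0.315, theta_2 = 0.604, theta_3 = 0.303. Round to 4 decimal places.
\rho(2) = 0.4496

For an MA(q) process with theta_0 = 1, the autocovariance is
  gamma(k) = sigma^2 * sum_{i=0..q-k} theta_i * theta_{i+k},
and rho(k) = gamma(k) / gamma(0). Sigma^2 cancels.
  numerator   = (1)*(0.604) + (0.315)*(0.303) = 0.699445.
  denominator = (1)^2 + (0.315)^2 + (0.604)^2 + (0.303)^2 = 1.55585.
  rho(2) = 0.699445 / 1.55585 = 0.4496.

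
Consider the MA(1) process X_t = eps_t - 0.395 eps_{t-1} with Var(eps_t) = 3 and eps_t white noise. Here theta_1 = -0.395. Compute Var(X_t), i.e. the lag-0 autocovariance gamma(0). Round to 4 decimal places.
\gamma(0) = 3.4681

For an MA(q) process X_t = eps_t + sum_i theta_i eps_{t-i} with
Var(eps_t) = sigma^2, the variance is
  gamma(0) = sigma^2 * (1 + sum_i theta_i^2).
  sum_i theta_i^2 = (-0.395)^2 = 0.156025.
  gamma(0) = 3 * (1 + 0.156025) = 3 * 1.156025 = 3.468075, which rounds to 3.4681.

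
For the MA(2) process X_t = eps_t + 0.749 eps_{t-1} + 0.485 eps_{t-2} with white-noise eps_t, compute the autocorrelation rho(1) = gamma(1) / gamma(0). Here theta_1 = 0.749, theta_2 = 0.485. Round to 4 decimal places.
\rho(1) = 0.6192

For an MA(q) process with theta_0 = 1, the autocovariance is
  gamma(k) = sigma^2 * sum_{i=0..q-k} theta_i * theta_{i+k},
and rho(k) = gamma(k) / gamma(0). Sigma^2 cancels.
  numerator   = (1)*(0.749) + (0.749)*(0.485) = 1.112265.
  denominator = (1)^2 + (0.749)^2 + (0.485)^2 = 1.796226.
  rho(1) = 1.112265 / 1.796226 = 0.6192.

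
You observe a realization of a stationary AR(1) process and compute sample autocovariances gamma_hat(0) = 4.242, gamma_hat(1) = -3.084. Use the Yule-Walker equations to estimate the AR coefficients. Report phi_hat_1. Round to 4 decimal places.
\hat\phi_{1} = -0.7270

The Yule-Walker equations for an AR(p) process read, in matrix form,
  Gamma_p phi = r_p,   with   (Gamma_p)_{ij} = gamma(|i - j|),
                       (r_p)_i = gamma(i),   i,j = 1..p.
Substitute the sample gammas (Toeplitz matrix and right-hand side of size 1):
  Gamma_p = [[4.242]]
  r_p     = [-3.084]
With p = 1 this is the single equation gamma(0) phi_1 = gamma(1):
  phi_hat_1 = gamma(1) / gamma(0) = -3.084 / 4.242 = -0.7270.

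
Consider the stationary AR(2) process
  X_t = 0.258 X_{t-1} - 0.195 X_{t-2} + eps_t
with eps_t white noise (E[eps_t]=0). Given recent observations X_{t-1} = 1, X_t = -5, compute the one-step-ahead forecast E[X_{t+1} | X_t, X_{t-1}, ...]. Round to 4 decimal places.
E[X_{t+1} \mid \mathcal F_t] = -1.4850

For an AR(p) model X_t = c + sum_i phi_i X_{t-i} + eps_t, the
one-step-ahead conditional mean is
  E[X_{t+1} | X_t, ...] = c + sum_i phi_i X_{t+1-i}.
Substitute known values:
  E[X_{t+1} | ...] = (0.258) * (-5) + (-0.195) * (1)
                   = -1.4850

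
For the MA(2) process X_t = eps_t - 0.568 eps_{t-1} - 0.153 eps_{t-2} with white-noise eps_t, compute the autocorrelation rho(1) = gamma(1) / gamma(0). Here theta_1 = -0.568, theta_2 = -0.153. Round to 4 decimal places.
\rho(1) = -0.3574

For an MA(q) process with theta_0 = 1, the autocovariance is
  gamma(k) = sigma^2 * sum_{i=0..q-k} theta_i * theta_{i+k},
and rho(k) = gamma(k) / gamma(0). Sigma^2 cancels.
  numerator   = (1)*(-0.568) + (-0.568)*(-0.153) = -0.481096.
  denominator = (1)^2 + (-0.568)^2 + (-0.153)^2 = 1.346033.
  rho(1) = -0.481096 / 1.346033 = -0.3574.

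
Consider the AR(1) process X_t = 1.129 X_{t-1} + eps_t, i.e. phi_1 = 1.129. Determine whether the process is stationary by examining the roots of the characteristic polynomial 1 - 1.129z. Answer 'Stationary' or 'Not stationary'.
\text{Not stationary}

The AR(p) characteristic polynomial is P(z) = 1 - 1.129z.
Stationarity requires all roots to lie outside the unit circle, i.e. |z| > 1 for every root.
This is linear in z: 1 + (-1.129) z = 0  =>  z = -1/(-1.129) = 0.88574,  |z| = 0.88574.
Moduli of all roots: 0.8857.
All moduli strictly greater than 1? No.
Verdict: Not stationary.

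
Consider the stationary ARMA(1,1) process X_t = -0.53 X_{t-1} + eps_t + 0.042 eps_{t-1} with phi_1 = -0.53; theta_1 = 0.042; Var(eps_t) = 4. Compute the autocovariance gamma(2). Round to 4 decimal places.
\gamma(2) = 1.4067

Multiply the model equation by X_{t-k} and take expectations. With theta_0 = psi_0 = 1 and psi_j the MA(infinity) weights, this gives
  gamma(k) - sum_i phi_i gamma(k-i) = c_k,
  c_k = sigma^2 * sum_{j=k..q} theta_j psi_{j-k}   (c_k = 0 for k > q),
using gamma(-m) = gamma(m).
psi-weights needed (psi_j = theta_j + sum_i phi_i psi_{j-i}):
  psi_1 = theta_1 + phi_1 = 0.042 + (-0.53) = -0.488
Right-hand sides:
  c_0 = sigma^2 (1 + theta_1 psi_1) = 4 * (1 + (0.042)(-0.488)) = 4 * 0.979504 = 3.918016
  c_1 = sigma^2 theta_1 = 4 * (0.042) = 0.168
  c_2 = 0
Equations for k = 0 and k = 1 (AR order 1):
  gamma(0) = phi_1 gamma(1) + c_0
  gamma(1) = phi_1 gamma(0) + c_1
Substituting the second into the first: gamma(0) (1 - phi_1^2) = c_0 + phi_1 c_1, so
  gamma(0) = (c_0 + phi_1 c_1) / (1 - phi_1^2) = (3.918016 + (-0.53)(0.168)) / (1 - (-0.53)^2) = 3.828976 / 0.7191 = 5.324678.
  gamma(1) = phi_1 gamma(0) + c_1 = (-0.53)(5.324678) + (0.168) = -2.654079.
For k = 2 (> q): gamma(2) = phi_1 gamma(1) = (-0.53)(-2.654079) = 1.406662.
Therefore gamma(2) = 1.4067 (to 4 decimal places).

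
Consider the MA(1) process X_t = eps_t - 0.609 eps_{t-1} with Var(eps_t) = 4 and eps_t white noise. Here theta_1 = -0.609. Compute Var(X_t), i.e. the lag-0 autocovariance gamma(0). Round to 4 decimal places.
\gamma(0) = 5.4835

For an MA(q) process X_t = eps_t + sum_i theta_i eps_{t-i} with
Var(eps_t) = sigma^2, the variance is
  gamma(0) = sigma^2 * (1 + sum_i theta_i^2).
  sum_i theta_i^2 = (-0.609)^2 = 0.370881.
  gamma(0) = 4 * (1 + 0.370881) = 4 * 1.370881 = 5.483524, which rounds to 5.4835.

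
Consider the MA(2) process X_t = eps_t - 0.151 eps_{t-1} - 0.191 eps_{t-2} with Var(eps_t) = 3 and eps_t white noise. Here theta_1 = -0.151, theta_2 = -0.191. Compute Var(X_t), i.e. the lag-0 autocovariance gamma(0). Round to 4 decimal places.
\gamma(0) = 3.1778

For an MA(q) process X_t = eps_t + sum_i theta_i eps_{t-i} with
Var(eps_t) = sigma^2, the variance is
  gamma(0) = sigma^2 * (1 + sum_i theta_i^2).
  sum_i theta_i^2 = (-0.151)^2 + (-0.191)^2 = 0.022801 + 0.036481 = 0.059282.
  gamma(0) = 3 * (1 + 0.059282) = 3 * 1.059282 = 3.177846, which rounds to 3.1778.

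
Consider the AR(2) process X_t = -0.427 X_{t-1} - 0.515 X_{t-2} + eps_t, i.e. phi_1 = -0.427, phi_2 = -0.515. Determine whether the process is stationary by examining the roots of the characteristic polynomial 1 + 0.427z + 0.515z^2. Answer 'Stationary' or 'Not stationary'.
\text{Stationary}

The AR(p) characteristic polynomial is P(z) = 1 + 0.427z + 0.515z^2.
Stationarity requires all roots to lie outside the unit circle, i.e. |z| > 1 for every root.
Set 1 + (0.427) z + (0.515) z^2 = 0, i.e. a z^2 + b z + c = 0 with a = 0.515, b = 0.427, c = 1.
Discriminant D = b^2 - 4ac = (0.427)^2 - 4*(0.515)*1 = 0.182329 - (2.06) = -1.877671.
D < 0, so the roots are the complex-conjugate pair z = (-b +/- i sqrt(-D)) / (2a) = -0.4146 +/- 1.3304i.
For a conjugate pair |z|^2 = z * conj(z) = (product of roots) = c/a = 1/(0.515) = 1.941748, so |z| = sqrt(1.941748) = 1.3935 for both roots.
Moduli of all roots: 1.3935, 1.3935.
All moduli strictly greater than 1? Yes.
Verdict: Stationary.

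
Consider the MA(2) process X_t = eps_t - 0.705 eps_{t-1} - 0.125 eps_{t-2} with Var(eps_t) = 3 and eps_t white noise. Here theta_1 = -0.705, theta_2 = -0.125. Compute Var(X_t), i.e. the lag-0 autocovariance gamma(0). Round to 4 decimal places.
\gamma(0) = 4.5380

For an MA(q) process X_t = eps_t + sum_i theta_i eps_{t-i} with
Var(eps_t) = sigma^2, the variance is
  gamma(0) = sigma^2 * (1 + sum_i theta_i^2).
  sum_i theta_i^2 = (-0.705)^2 + (-0.125)^2 = 0.497025 + 0.015625 = 0.51265.
  gamma(0) = 3 * (1 + 0.51265) = 3 * 1.51265 = 4.53795, which rounds to 4.5380.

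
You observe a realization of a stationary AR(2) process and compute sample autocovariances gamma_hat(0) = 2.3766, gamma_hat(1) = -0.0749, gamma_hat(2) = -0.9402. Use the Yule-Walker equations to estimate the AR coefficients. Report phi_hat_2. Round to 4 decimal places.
\hat\phi_{2} = -0.3970

The Yule-Walker equations for an AR(p) process read, in matrix form,
  Gamma_p phi = r_p,   with   (Gamma_p)_{ij} = gamma(|i - j|),
                       (r_p)_i = gamma(i),   i,j = 1..p.
Substitute the sample gammas (Toeplitz matrix and right-hand side of size 2):
  Gamma_p = [[2.3766, -0.0749], [-0.0749, 2.3766]]
  r_p     = [-0.0749, -0.9402]
Written out:
  2.3766 phi_1 - 0.0749 phi_2 = -0.0749
  -0.0749 phi_1 + 2.3766 phi_2 = -0.9402
Solve by Cramer's rule:
  det = gamma(0)^2 - gamma(1)^2 = (2.3766)^2 - (-0.0749)^2 = 5.64822756 - 0.00561001 = 5.64261755
  phi_hat_1 = [gamma(1) gamma(0) - gamma(1) gamma(2)] / det = [(-0.0749)(2.3766) - (-0.0749)(-0.9402)] / 5.64261755 = -0.24842832 / 5.64261755 = -0.044
  phi_hat_2 = [gamma(0) gamma(2) - gamma(1)^2] / det = [(2.3766)(-0.9402) - (-0.0749)^2] / 5.64261755 = -2.24008933 / 5.64261755 = -0.397
So phi_hat = [-0.0440, -0.3970].
Therefore phi_hat_2 = -0.3970.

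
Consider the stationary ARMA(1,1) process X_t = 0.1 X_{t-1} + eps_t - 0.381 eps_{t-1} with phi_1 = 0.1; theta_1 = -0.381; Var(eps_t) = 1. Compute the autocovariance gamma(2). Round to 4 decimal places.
\gamma(2) = -0.0273

Multiply the model equation by X_{t-k} and take expectations. With theta_0 = psi_0 = 1 and psi_j the MA(infinity) weights, this gives
  gamma(k) - sum_i phi_i gamma(k-i) = c_k,
  c_k = sigma^2 * sum_{j=k..q} theta_j psi_{j-k}   (c_k = 0 for k > q),
using gamma(-m) = gamma(m).
psi-weights needed (psi_j = theta_j + sum_i phi_i psi_{j-i}):
  psi_1 = theta_1 + phi_1 = -0.381 + (0.1) = -0.281
Right-hand sides:
  c_0 = sigma^2 (1 + theta_1 psi_1) = 1 * (1 + (-0.381)(-0.281)) = 1 * 1.107061 = 1.107061
  c_1 = sigma^2 theta_1 = 1 * (-0.381) = -0.381
  c_2 = 0
Equations for k = 0 and k = 1 (AR order 1):
  gamma(0) = phi_1 gamma(1) + c_0
  gamma(1) = phi_1 gamma(0) + c_1
Substituting the second into the first: gamma(0) (1 - phi_1^2) = c_0 + phi_1 c_1, so
  gamma(0) = (c_0 + phi_1 c_1) / (1 - phi_1^2) = (1.107061 + (0.1)(-0.381)) / (1 - (0.1)^2) = 1.068961 / 0.99 = 1.079759.
  gamma(1) = phi_1 gamma(0) + c_1 = (0.1)(1.079759) + (-0.381) = -0.273024.
For k = 2 (> q): gamma(2) = phi_1 gamma(1) = (0.1)(-0.273024) = -0.027302.
Therefore gamma(2) = -0.0273 (to 4 decimal places).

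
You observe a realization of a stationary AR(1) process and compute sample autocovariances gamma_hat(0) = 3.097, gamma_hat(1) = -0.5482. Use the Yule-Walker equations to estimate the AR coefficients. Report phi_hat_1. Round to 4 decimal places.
\hat\phi_{1} = -0.1770

The Yule-Walker equations for an AR(p) process read, in matrix form,
  Gamma_p phi = r_p,   with   (Gamma_p)_{ij} = gamma(|i - j|),
                       (r_p)_i = gamma(i),   i,j = 1..p.
Substitute the sample gammas (Toeplitz matrix and right-hand side of size 1):
  Gamma_p = [[3.097]]
  r_p     = [-0.5482]
With p = 1 this is the single equation gamma(0) phi_1 = gamma(1):
  phi_hat_1 = gamma(1) / gamma(0) = -0.5482 / 3.097 = -0.1770.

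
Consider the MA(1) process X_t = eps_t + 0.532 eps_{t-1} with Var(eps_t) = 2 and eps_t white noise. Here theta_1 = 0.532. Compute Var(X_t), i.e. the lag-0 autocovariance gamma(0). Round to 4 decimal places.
\gamma(0) = 2.5660

For an MA(q) process X_t = eps_t + sum_i theta_i eps_{t-i} with
Var(eps_t) = sigma^2, the variance is
  gamma(0) = sigma^2 * (1 + sum_i theta_i^2).
  sum_i theta_i^2 = (0.532)^2 = 0.283024.
  gamma(0) = 2 * (1 + 0.283024) = 2 * 1.283024 = 2.566048, which rounds to 2.5660.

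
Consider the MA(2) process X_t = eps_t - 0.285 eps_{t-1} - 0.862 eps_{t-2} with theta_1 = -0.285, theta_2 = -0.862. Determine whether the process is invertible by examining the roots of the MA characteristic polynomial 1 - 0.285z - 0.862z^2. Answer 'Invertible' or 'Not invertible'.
\text{Not invertible}

The MA(q) characteristic polynomial is P(z) = 1 - 0.285z - 0.862z^2.
Invertibility requires all roots to lie outside the unit circle, i.e. |z| > 1 for every root.
Set 1 + (-0.285) z + (-0.862) z^2 = 0, i.e. a z^2 + b z + c = 0 with a = -0.862, b = -0.285, c = 1.
Discriminant D = b^2 - 4ac = (-0.285)^2 - 4*(-0.862)*1 = 0.081225 - (-3.448) = 3.529225.
D >= 0, so the roots are real: z = (-b +/- sqrt(D)) / (2a) = (0.285 +/- 1.878623) / (-1.724).
  z_1 = (0.285 + 1.878623) / (-1.724) = -1.255,   |z_1| = 1.255.
  z_2 = (0.285 - 1.878623) / (-1.724) = 0.9244,   |z_2| = 0.9244.
Moduli of all roots: 1.2550, 0.9244.
All moduli strictly greater than 1? No.
Verdict: Not invertible.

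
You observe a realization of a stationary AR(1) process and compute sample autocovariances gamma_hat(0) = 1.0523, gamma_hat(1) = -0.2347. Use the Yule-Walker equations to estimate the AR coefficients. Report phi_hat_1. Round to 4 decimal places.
\hat\phi_{1} = -0.2230

The Yule-Walker equations for an AR(p) process read, in matrix form,
  Gamma_p phi = r_p,   with   (Gamma_p)_{ij} = gamma(|i - j|),
                       (r_p)_i = gamma(i),   i,j = 1..p.
Substitute the sample gammas (Toeplitz matrix and right-hand side of size 1):
  Gamma_p = [[1.0523]]
  r_p     = [-0.2347]
With p = 1 this is the single equation gamma(0) phi_1 = gamma(1):
  phi_hat_1 = gamma(1) / gamma(0) = -0.2347 / 1.0523 = -0.2230.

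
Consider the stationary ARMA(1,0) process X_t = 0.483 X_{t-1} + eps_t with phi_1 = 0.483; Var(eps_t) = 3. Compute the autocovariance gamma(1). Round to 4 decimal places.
\gamma(1) = 1.8899

Multiply the model equation by X_{t-k} and take expectations. With theta_0 = psi_0 = 1 and psi_j the MA(infinity) weights, this gives
  gamma(k) - sum_i phi_i gamma(k-i) = c_k,
  c_k = sigma^2 * sum_{j=k..q} theta_j psi_{j-k}   (c_k = 0 for k > q),
using gamma(-m) = gamma(m).
Pure AR (q = 0): c_0 = sigma^2 = 3, c_k = 0 for k >= 1.
Equations for k = 0 and k = 1 (AR order 1):
  gamma(0) = phi_1 gamma(1) + c_0
  gamma(1) = phi_1 gamma(0) + c_1
Substituting the second into the first: gamma(0) (1 - phi_1^2) = c_0 + phi_1 c_1, so
  gamma(0) = c_0 / (1 - phi_1^2) = 3 / (1 - (0.483)^2) = 3 / 0.766711 = 3.912817.
  gamma(1) = phi_1 gamma(0) = (0.483)(3.912817) = 1.889891.
Therefore gamma(1) = 1.8899 (to 4 decimal places).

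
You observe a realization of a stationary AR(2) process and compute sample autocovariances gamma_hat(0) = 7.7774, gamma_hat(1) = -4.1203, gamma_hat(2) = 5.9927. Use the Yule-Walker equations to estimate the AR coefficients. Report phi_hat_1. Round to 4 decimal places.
\hat\phi_{1} = -0.1690

The Yule-Walker equations for an AR(p) process read, in matrix form,
  Gamma_p phi = r_p,   with   (Gamma_p)_{ij} = gamma(|i - j|),
                       (r_p)_i = gamma(i),   i,j = 1..p.
Substitute the sample gammas (Toeplitz matrix and right-hand side of size 2):
  Gamma_p = [[7.7774, -4.1203], [-4.1203, 7.7774]]
  r_p     = [-4.1203, 5.9927]
Written out:
  7.7774 phi_1 - 4.1203 phi_2 = -4.1203
  -4.1203 phi_1 + 7.7774 phi_2 = 5.9927
Solve by Cramer's rule:
  det = gamma(0)^2 - gamma(1)^2 = (7.7774)^2 - (-4.1203)^2 = 60.48795076 - 16.97687209 = 43.51107867
  phi_hat_1 = [gamma(1) gamma(0) - gamma(1) gamma(2)] / det = [(-4.1203)(7.7774) - (-4.1203)(5.9927)] / 43.51107867 = -7.35349941 / 43.51107867 = -0.169
  phi_hat_2 = [gamma(0) gamma(2) - gamma(1)^2] / det = [(7.7774)(5.9927) - (-4.1203)^2] / 43.51107867 = 29.63075289 / 43.51107867 = 0.681
So phi_hat = [-0.1690, 0.6810].
Therefore phi_hat_1 = -0.1690.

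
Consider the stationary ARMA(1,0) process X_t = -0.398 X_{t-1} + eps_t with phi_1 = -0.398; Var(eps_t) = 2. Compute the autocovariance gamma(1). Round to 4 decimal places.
\gamma(1) = -0.9458

Multiply the model equation by X_{t-k} and take expectations. With theta_0 = psi_0 = 1 and psi_j the MA(infinity) weights, this gives
  gamma(k) - sum_i phi_i gamma(k-i) = c_k,
  c_k = sigma^2 * sum_{j=k..q} theta_j psi_{j-k}   (c_k = 0 for k > q),
using gamma(-m) = gamma(m).
Pure AR (q = 0): c_0 = sigma^2 = 2, c_k = 0 for k >= 1.
Equations for k = 0 and k = 1 (AR order 1):
  gamma(0) = phi_1 gamma(1) + c_0
  gamma(1) = phi_1 gamma(0) + c_1
Substituting the second into the first: gamma(0) (1 - phi_1^2) = c_0 + phi_1 c_1, so
  gamma(0) = c_0 / (1 - phi_1^2) = 2 / (1 - (-0.398)^2) = 2 / 0.841596 = 2.376437.
  gamma(1) = phi_1 gamma(0) = (-0.398)(2.376437) = -0.945822.
Therefore gamma(1) = -0.9458 (to 4 decimal places).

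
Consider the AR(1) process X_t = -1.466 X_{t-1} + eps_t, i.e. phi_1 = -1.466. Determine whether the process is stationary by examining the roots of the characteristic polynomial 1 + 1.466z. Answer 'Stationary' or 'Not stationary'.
\text{Not stationary}

The AR(p) characteristic polynomial is P(z) = 1 + 1.466z.
Stationarity requires all roots to lie outside the unit circle, i.e. |z| > 1 for every root.
This is linear in z: 1 + (1.466) z = 0  =>  z = -1/(1.466) = -0.682128,  |z| = 0.682128.
Moduli of all roots: 0.6821.
All moduli strictly greater than 1? No.
Verdict: Not stationary.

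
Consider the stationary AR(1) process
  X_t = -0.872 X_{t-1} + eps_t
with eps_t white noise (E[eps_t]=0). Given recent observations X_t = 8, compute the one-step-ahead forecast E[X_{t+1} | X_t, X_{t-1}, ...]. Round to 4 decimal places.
E[X_{t+1} \mid \mathcal F_t] = -6.9760

For an AR(p) model X_t = c + sum_i phi_i X_{t-i} + eps_t, the
one-step-ahead conditional mean is
  E[X_{t+1} | X_t, ...] = c + sum_i phi_i X_{t+1-i}.
Substitute known values:
  E[X_{t+1} | ...] = (-0.872) * (8)
                   = -6.9760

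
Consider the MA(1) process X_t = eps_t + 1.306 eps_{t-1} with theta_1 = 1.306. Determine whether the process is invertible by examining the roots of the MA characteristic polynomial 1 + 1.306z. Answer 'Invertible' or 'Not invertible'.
\text{Not invertible}

The MA(q) characteristic polynomial is P(z) = 1 + 1.306z.
Invertibility requires all roots to lie outside the unit circle, i.e. |z| > 1 for every root.
This is linear in z: 1 + (1.306) z = 0  =>  z = -1/(1.306) = -0.765697,  |z| = 0.765697.
Moduli of all roots: 0.7657.
All moduli strictly greater than 1? No.
Verdict: Not invertible.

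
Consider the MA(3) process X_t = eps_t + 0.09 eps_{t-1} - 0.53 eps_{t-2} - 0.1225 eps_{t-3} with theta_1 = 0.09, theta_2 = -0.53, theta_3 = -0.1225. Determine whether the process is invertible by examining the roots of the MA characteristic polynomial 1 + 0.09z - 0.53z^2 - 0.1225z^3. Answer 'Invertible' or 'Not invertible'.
\text{Invertible}

The MA(q) characteristic polynomial is P(z) = 1 + 0.09z - 0.53z^2 - 0.1225z^3.
Invertibility requires all roots to lie outside the unit circle, i.e. |z| > 1 for every root.
Degree 3: look for a simple real root z0 first, then factor out (1 - z/z0) and solve the remaining quadratic.
Testing z0 = -4: P(-4) = 1 + (0.09)(-4) + (-0.53)(-4)^2 + (-0.1225)(-4)^3
  = 1 + (-0.36) + (-8.48) + (7.84) = 0.  So z_0 = -4 is a root, |z_0| = 4.
Divide out the factor (1 + 0.25 z) = (1 - z/z0) (since 1/z0 = -0.25):
  P(z) = (1 + 0.25 z)(1 + (-0.16) z + (-0.49) z^2)
  [check: z-coef -0.16 - (-0.25) = 0.09; z^2-coef -0.49 - (-0.25)(-0.16) = -0.53; z^3-coef -(-0.25)(-0.49) = -0.1225.]
Remaining roots from the quadratic factor 1 + (-0.16) z + (-0.49) z^2:
  Set 1 + (-0.16) z + (-0.49) z^2 = 0, i.e. a z^2 + b z + c = 0 with a = -0.49, b = -0.16, c = 1.
  Discriminant D = b^2 - 4ac = (-0.16)^2 - 4*(-0.49)*1 = 0.0256 - (-1.96) = 1.9856.
  D >= 0, so the roots are real: z = (-b +/- sqrt(D)) / (2a) = (0.16 +/- 1.409113) / (-0.98).
    z_1 = (0.16 + 1.409113) / (-0.98) = -1.6011,   |z_1| = 1.6011.
    z_2 = (0.16 - 1.409113) / (-0.98) = 1.2746,   |z_2| = 1.2746.
Moduli of all roots: 4.0000, 1.6011, 1.2746.
All moduli strictly greater than 1? Yes.
Verdict: Invertible.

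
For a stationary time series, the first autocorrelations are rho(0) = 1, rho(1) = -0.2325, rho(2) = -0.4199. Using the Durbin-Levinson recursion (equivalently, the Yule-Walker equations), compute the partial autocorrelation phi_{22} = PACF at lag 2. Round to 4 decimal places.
\phi_{22} = -0.5010

The PACF at lag k is phi_{kk}, the last component of the solution
to the Yule-Walker system G_k phi = r_k where
  (G_k)_{ij} = rho(|i - j|), (r_k)_i = rho(i), i,j = 1..k.
Equivalently, Durbin-Levinson gives phi_{kk} iteratively:
  phi_{11} = rho(1)
  phi_{kk} = [rho(k) - sum_{j=1..k-1} phi_{k-1,j} rho(k-j)]
            / [1 - sum_{j=1..k-1} phi_{k-1,j} rho(j)],
  phi_{k,j} = phi_{k-1,j} - phi_{kk} phi_{k-1,k-j},  j = 1..k-1.
Step k = 1:
  phi_11 = rho(1) = -0.2325.
Step k = 2:
  phi_22 = [rho(2) - phi_11 rho(1)] / [1 - phi_11 rho(1)] = [-0.4199 - (-0.2325)(-0.2325)] / [1 - (-0.2325)(-0.2325)]
         = -0.47395625 / 0.94594375 = -0.501.
Therefore phi_{22} = -0.5010.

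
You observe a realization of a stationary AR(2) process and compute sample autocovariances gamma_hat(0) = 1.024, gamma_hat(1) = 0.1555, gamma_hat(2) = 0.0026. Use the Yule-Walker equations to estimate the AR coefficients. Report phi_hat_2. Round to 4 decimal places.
\hat\phi_{2} = -0.0210

The Yule-Walker equations for an AR(p) process read, in matrix form,
  Gamma_p phi = r_p,   with   (Gamma_p)_{ij} = gamma(|i - j|),
                       (r_p)_i = gamma(i),   i,j = 1..p.
Substitute the sample gammas (Toeplitz matrix and right-hand side of size 2):
  Gamma_p = [[1.024, 0.1555], [0.1555, 1.024]]
  r_p     = [0.1555, 0.0026]
Written out:
  1.024 phi_1 + 0.1555 phi_2 = 0.1555
  0.1555 phi_1 + 1.024 phi_2 = 0.0026
Solve by Cramer's rule:
  det = gamma(0)^2 - gamma(1)^2 = (1.024)^2 - (0.1555)^2 = 1.048576 - 0.02418025 = 1.02439575
  phi_hat_1 = [gamma(1) gamma(0) - gamma(1) gamma(2)] / det = [(0.1555)(1.024) - (0.1555)(0.0026)] / 1.02439575 = 0.1588277 / 1.02439575 = 0.155
  phi_hat_2 = [gamma(0) gamma(2) - gamma(1)^2] / det = [(1.024)(0.0026) - (0.1555)^2] / 1.02439575 = -0.02151785 / 1.02439575 = -0.021
So phi_hat = [0.1550, -0.0210].
Therefore phi_hat_2 = -0.0210.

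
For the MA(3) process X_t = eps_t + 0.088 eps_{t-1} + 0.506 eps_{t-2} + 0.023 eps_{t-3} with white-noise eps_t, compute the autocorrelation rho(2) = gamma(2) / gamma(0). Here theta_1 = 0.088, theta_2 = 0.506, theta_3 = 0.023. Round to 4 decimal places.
\rho(2) = 0.4018

For an MA(q) process with theta_0 = 1, the autocovariance is
  gamma(k) = sigma^2 * sum_{i=0..q-k} theta_i * theta_{i+k},
and rho(k) = gamma(k) / gamma(0). Sigma^2 cancels.
  numerator   = (1)*(0.506) + (0.088)*(0.023) = 0.508024.
  denominator = (1)^2 + (0.088)^2 + (0.506)^2 + (0.023)^2 = 1.264309.
  rho(2) = 0.508024 / 1.264309 = 0.4018.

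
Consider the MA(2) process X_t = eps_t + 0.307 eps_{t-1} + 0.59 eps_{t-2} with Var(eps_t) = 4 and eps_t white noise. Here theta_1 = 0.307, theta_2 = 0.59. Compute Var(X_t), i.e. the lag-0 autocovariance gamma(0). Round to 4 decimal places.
\gamma(0) = 5.7694

For an MA(q) process X_t = eps_t + sum_i theta_i eps_{t-i} with
Var(eps_t) = sigma^2, the variance is
  gamma(0) = sigma^2 * (1 + sum_i theta_i^2).
  sum_i theta_i^2 = (0.307)^2 + (0.59)^2 = 0.094249 + 0.3481 = 0.442349.
  gamma(0) = 4 * (1 + 0.442349) = 4 * 1.442349 = 5.769396, which rounds to 5.7694.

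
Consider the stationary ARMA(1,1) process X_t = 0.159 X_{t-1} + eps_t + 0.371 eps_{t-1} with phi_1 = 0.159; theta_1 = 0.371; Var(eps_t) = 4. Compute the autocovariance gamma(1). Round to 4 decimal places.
\gamma(1) = 2.3033

Multiply the model equation by X_{t-k} and take expectations. With theta_0 = psi_0 = 1 and psi_j the MA(infinity) weights, this gives
  gamma(k) - sum_i phi_i gamma(k-i) = c_k,
  c_k = sigma^2 * sum_{j=k..q} theta_j psi_{j-k}   (c_k = 0 for k > q),
using gamma(-m) = gamma(m).
psi-weights needed (psi_j = theta_j + sum_i phi_i psi_{j-i}):
  psi_1 = theta_1 + phi_1 = 0.371 + (0.159) = 0.53
Right-hand sides:
  c_0 = sigma^2 (1 + theta_1 psi_1) = 4 * (1 + (0.371)(0.53)) = 4 * 1.19663 = 4.78652
  c_1 = sigma^2 theta_1 = 4 * (0.371) = 1.484
  c_2 = 0
Equations for k = 0 and k = 1 (AR order 1):
  gamma(0) = phi_1 gamma(1) + c_0
  gamma(1) = phi_1 gamma(0) + c_1
Substituting the second into the first: gamma(0) (1 - phi_1^2) = c_0 + phi_1 c_1, so
  gamma(0) = (c_0 + phi_1 c_1) / (1 - phi_1^2) = (4.78652 + (0.159)(1.484)) / (1 - (0.159)^2) = 5.022476 / 0.974719 = 5.152742.
  gamma(1) = phi_1 gamma(0) + c_1 = (0.159)(5.152742) + (1.484) = 2.303286.
Therefore gamma(1) = 2.3033 (to 4 decimal places).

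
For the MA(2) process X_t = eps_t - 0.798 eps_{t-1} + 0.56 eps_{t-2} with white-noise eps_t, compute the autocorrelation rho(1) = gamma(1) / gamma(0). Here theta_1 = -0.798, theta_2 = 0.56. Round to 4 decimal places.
\rho(1) = -0.6383

For an MA(q) process with theta_0 = 1, the autocovariance is
  gamma(k) = sigma^2 * sum_{i=0..q-k} theta_i * theta_{i+k},
and rho(k) = gamma(k) / gamma(0). Sigma^2 cancels.
  numerator   = (1)*(-0.798) + (-0.798)*(0.56) = -1.24488.
  denominator = (1)^2 + (-0.798)^2 + (0.56)^2 = 1.950404.
  rho(1) = -1.24488 / 1.950404 = -0.6383.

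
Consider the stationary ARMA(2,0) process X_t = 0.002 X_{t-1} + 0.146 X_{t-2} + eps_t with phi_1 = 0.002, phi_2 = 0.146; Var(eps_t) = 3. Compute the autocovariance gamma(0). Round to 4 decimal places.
\gamma(0) = 3.0654

Multiply the model equation by X_{t-k} and take expectations. With theta_0 = psi_0 = 1 and psi_j the MA(infinity) weights, this gives
  gamma(k) - sum_i phi_i gamma(k-i) = c_k,
  c_k = sigma^2 * sum_{j=k..q} theta_j psi_{j-k}   (c_k = 0 for k > q),
using gamma(-m) = gamma(m).
Pure AR (q = 0): c_0 = sigma^2 = 3, c_k = 0 for k >= 1.
Equations for k = 0, 1, 2 (AR order 2, c_2 = 0):
  (E0) gamma(0) = phi_1 gamma(1) + phi_2 gamma(2) + c_0
  (E1) gamma(1) = phi_1 gamma(0) + phi_2 gamma(1) + c_1
  (E2) gamma(2) = phi_1 gamma(1) + phi_2 gamma(0)
From (E1): gamma(1) = A gamma(0) + B with
  A = phi_1 / (1 - phi_2) = 0.002 / 0.854 = 0.002342,   B = c_1 / (1 - phi_2) = 0 / 0.854 = 0.
Insert (E2) into (E0): gamma(0) (1 - phi_2^2) = phi_1 (1 + phi_2) gamma(1) + c_0.
  phi_1 (1 + phi_2) = (0.002)(1.146) = 0.002292,   1 - phi_2^2 = 0.978684.
Replace gamma(1) by A gamma(0) + B and collect gamma(0):
  gamma(0) [0.978684 - (0.002292)(0.002342)] = c_0 = 3
  gamma(0) * 0.978679 = 3
  gamma(0) = 3 / 0.978679 = 3.065358.
Therefore gamma(0) = 3.0654 (to 4 decimal places).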